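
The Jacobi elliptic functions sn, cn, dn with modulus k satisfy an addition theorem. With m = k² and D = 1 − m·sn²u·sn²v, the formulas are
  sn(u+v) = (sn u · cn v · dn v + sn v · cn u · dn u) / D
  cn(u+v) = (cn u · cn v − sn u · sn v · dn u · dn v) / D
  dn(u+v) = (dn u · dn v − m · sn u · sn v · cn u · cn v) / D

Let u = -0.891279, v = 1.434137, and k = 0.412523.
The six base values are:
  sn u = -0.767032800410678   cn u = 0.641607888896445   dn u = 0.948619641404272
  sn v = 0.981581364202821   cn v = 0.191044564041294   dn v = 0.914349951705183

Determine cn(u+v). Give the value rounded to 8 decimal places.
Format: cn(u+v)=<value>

cn(u+v)=0.85843336

m = k² = 0.170175225529
D = 1 − m·sn²u·sn²v = 0.9035334346863485
cn(u+v) = (cn u·cn v − sn u·sn v·dn u·dn v)/D = 0.7756232416928875/0.9035334346863485 = 0.8584333594275197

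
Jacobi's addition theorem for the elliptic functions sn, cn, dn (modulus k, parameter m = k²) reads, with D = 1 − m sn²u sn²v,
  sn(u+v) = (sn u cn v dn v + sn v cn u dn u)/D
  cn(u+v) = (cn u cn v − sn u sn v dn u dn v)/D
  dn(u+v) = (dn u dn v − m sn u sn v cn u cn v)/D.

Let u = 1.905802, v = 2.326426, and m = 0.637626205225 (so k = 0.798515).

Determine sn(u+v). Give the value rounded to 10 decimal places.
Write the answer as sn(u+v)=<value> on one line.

sn u = 0.9986381796136482, cn u = 0.0521707410138955, dn u = 0.6034146807897353
sn v = 0.9793804855548168, cn v = -0.2020244156393264, dn v = 0.6232156804236326
m = k² = 0.637626205225
D = 1 − m·sn²u·sn²v = 0.3900624348073741
sn(u+v) = (sn u·cn v·dn v + sn v·cn u·dn u)/D = -0.09490184741986412/0.3900624348073741 = -0.2432991207336585

sn(u+v)=-0.2432991207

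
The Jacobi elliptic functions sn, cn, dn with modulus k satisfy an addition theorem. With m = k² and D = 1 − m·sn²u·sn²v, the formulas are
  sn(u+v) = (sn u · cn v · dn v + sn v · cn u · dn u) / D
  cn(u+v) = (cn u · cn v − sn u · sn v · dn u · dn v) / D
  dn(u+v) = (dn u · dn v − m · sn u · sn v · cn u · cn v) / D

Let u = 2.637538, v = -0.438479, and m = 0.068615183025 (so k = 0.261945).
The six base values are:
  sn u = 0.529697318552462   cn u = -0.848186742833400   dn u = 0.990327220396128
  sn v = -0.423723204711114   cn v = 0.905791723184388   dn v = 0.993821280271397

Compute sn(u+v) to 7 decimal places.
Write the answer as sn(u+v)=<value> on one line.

m = k² = 0.068615183025
D = 1 − m·sn²u·sn²v = 0.9965434704695045
sn(u+v) = (sn u·cn v·dn v + sn v·cn u·dn u)/D = 0.8327509679962447/0.9965434704695045 = 0.8356393801907189

sn(u+v)=0.8356394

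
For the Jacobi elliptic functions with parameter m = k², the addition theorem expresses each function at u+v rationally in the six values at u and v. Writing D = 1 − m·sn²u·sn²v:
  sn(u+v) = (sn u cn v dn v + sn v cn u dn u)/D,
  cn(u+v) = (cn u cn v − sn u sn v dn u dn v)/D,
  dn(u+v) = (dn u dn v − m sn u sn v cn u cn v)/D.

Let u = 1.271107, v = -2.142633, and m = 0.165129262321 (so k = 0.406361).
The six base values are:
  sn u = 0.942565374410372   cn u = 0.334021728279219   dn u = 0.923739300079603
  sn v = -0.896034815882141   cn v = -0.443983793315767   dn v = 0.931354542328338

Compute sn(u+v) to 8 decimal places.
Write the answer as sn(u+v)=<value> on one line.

m = k² = 0.165129262321
D = 1 − m·sn²u·sn²v = 0.8822131591868746
sn(u+v) = (sn u·cn v·dn v + sn v·cn u·dn u)/D = -0.6662273859642914/0.8822131591868746 = -0.7551773389759287

sn(u+v)=-0.75517734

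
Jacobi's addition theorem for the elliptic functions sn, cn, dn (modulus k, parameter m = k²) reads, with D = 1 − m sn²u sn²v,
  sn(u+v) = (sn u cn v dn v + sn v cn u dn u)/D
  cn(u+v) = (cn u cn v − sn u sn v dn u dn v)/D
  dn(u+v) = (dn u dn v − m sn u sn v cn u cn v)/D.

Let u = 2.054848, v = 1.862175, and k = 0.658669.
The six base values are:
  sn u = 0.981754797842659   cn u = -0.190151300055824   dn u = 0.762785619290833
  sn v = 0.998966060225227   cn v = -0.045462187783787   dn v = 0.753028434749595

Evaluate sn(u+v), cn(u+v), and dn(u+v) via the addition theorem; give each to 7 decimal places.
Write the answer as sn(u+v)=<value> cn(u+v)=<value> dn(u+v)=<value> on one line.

sn(u+v)=-0.3063369 cn(u+v)=-0.9519231 dn(u+v)=0.9794320

m = k² = 0.433844851561
D = 1 − m·sn²u·sn²v = 0.5827061545541436
sn(u+v) = (sn u·cn v·dn v + sn v·cn u·dn u)/D = -0.178504417727236/0.5827061545541436 = -0.3063369355757332
cn(u+v) = (cn u·cn v − sn u·sn v·dn u·dn v)/D = -0.5546914776766793/0.5827061545541436 = -0.951923149157572
dn(u+v) = (dn u·dn v − m·sn u·sn v·cn u·cn v)/D = 0.5707210397348494/0.5827061545541436 = 0.979431974888845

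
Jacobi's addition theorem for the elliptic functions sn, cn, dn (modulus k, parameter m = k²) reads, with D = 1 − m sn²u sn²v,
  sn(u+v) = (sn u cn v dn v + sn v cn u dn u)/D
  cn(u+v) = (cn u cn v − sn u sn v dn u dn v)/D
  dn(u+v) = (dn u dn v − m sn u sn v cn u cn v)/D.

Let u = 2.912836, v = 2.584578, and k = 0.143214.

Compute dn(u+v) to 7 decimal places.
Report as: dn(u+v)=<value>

sn u = 0.2425604006183859, cn u = -0.9701363059136835, dn u = 0.9993964519722385
sn v = 0.5419107220954926, cn v = -0.840436059006241, dn v = 0.9969838573121387
m = k² = 0.020510249796
D = 1 − m·sn²u·sn²v = 0.9996456224183863
dn(u+v) = (dn u·dn v − m·sn u·sn v·cn u·cn v)/D = 0.9941839862249855/0.9996456224183863 = 0.9945364276390389

dn(u+v)=0.9945364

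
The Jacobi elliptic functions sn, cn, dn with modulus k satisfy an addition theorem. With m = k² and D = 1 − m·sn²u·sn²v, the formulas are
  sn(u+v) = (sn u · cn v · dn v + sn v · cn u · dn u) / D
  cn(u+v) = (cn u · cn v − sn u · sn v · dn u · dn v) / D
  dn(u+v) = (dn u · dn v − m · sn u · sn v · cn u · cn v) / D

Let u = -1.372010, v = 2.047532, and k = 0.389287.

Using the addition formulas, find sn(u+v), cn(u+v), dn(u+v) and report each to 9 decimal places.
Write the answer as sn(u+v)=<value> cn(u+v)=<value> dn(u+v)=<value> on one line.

sn u = -0.97048197968381, cn u = 0.2411736451376747, dn u = 0.9258888531903209
sn v = 0.9284196046509962, cn v = -0.3715333601437265, dn v = 0.9324024706749372
m = k² = 0.151544368369
D = 1 − m·sn²u·sn²v = 0.8769721715989565
sn(u+v) = (sn u·cn v·dn v + sn v·cn u·dn u)/D = 0.5435091191573686/0.8769721715989565 = 0.6197564036341143
cn(u+v) = (cn u·cn v − sn u·sn v·dn u·dn v)/D = 0.6882427094795636/0.8769721715989565 = 0.7847942406481516
dn(u+v) = (dn u·dn v − m·sn u·sn v·cn u·cn v)/D = 0.8510661875623083/0.8769721715989565 = 0.970459742195223

sn(u+v)=0.619756404 cn(u+v)=0.784794241 dn(u+v)=0.970459742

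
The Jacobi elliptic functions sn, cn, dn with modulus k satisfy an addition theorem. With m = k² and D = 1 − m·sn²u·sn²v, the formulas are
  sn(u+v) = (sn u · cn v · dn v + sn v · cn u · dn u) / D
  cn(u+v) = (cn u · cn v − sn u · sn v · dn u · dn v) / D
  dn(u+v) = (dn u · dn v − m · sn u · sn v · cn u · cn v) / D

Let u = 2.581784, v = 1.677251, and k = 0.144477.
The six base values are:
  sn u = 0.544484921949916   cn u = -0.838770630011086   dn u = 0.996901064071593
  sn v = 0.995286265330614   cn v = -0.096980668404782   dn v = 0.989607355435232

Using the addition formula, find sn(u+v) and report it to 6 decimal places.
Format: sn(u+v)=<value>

m = k² = 0.020873603529
D = 1 − m·sn²u·sn²v = 0.993869933759214
sn(u+v) = (sn u·cn v·dn v + sn v·cn u·dn u)/D = -0.8844855769113129/0.993869933759214 = -0.8899409740325218

sn(u+v)=-0.889941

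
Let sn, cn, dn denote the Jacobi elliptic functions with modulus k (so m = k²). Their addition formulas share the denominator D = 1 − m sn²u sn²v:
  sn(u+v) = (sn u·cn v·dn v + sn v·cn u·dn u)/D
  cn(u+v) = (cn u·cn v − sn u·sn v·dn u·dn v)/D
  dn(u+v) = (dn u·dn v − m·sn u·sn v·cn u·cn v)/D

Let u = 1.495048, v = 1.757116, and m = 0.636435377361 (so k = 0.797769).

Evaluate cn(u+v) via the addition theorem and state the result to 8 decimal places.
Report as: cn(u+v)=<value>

sn u = 0.9533151645037331, cn u = 0.3019771466969317, dn u = 0.6493083167180953
sn v = 0.9899568107725346, cn v = 0.1413701269896582, dn v = 0.6134200111040144
m = k² = 0.636435377361
D = 1 − m·sn²u·sn²v = 0.4331608849812451
cn(u+v) = (cn u·cn v − sn u·sn v·dn u·dn v)/D = -0.3332002161134498/0.4331608849812451 = -0.7692296965546107

cn(u+v)=-0.76922970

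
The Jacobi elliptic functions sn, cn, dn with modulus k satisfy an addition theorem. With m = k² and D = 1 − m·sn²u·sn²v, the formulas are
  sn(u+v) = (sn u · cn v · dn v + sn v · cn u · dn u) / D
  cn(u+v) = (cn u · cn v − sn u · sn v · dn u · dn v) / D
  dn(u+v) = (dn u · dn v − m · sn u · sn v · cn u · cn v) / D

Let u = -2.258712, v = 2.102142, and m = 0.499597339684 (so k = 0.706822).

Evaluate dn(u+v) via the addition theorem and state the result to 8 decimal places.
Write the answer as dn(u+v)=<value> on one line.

dn(u+v)=0.99393229

sn u = -0.9581461943054694, cn u = -0.2862793571634981, dn u = 0.7357632738240776
sn v = 0.9844430902349587, cn v = -0.175703733849469, dn v = 0.7182103664740144
m = k² = 0.499597339684
D = 1 − m·sn²u·sn²v = 0.5555070213796214
dn(u+v) = (dn u·dn v − m·sn u·sn v·cn u·cn v)/D = 0.5521363682524074/0.5555070213796214 = 0.9939322942870409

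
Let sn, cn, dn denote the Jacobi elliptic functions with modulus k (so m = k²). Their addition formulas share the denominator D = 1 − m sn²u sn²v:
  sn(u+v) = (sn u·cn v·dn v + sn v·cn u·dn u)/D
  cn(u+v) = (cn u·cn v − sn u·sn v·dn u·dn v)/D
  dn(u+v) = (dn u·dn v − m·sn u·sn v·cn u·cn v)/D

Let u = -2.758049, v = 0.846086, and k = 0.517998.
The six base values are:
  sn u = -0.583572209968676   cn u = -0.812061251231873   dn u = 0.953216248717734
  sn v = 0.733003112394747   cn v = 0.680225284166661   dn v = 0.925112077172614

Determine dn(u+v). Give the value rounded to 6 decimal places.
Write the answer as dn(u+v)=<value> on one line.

dn(u+v)=0.860688

m = k² = 0.268321928004
D = 1 − m·sn²u·sn²v = 0.950902768022418
dn(u+v) = (dn u·dn v − m·sn u·sn v·cn u·cn v)/D = 0.8184305663662496/0.950902768022418 = 0.8606879629431837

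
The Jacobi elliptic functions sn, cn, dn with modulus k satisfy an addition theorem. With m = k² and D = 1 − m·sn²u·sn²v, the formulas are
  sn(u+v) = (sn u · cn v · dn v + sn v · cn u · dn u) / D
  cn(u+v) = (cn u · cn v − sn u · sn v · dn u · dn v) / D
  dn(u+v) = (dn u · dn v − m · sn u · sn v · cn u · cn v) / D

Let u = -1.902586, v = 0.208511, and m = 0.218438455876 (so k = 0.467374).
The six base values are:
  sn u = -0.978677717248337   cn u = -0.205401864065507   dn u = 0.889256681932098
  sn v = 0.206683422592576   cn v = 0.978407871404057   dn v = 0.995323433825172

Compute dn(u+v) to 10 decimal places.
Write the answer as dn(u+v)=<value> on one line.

m = k² = 0.218438455876
D = 1 − m·sn²u·sn²v = 0.9910624231758834
dn(u+v) = (dn u·dn v − m·sn u·sn v·cn u·cn v)/D = 0.8762183046430365/0.9910624231758834 = 0.8841201968239032

dn(u+v)=0.8841201968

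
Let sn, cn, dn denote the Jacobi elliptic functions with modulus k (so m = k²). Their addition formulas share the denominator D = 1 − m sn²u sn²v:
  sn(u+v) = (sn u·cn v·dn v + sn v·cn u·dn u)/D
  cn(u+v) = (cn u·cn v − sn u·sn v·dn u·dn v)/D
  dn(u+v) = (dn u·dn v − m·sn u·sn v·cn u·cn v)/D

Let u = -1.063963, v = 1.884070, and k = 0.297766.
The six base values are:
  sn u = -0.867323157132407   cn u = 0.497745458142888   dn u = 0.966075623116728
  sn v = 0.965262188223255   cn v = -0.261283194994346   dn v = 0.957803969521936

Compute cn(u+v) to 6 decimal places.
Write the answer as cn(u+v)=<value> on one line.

m = k² = 0.088664590756
D = 1 − m·sn²u·sn²v = 0.9378555017243231
cn(u+v) = (cn u·cn v − sn u·sn v·dn u·dn v)/D = 0.6446125795466167/0.9378555017243231 = 0.6873261161889486

cn(u+v)=0.687326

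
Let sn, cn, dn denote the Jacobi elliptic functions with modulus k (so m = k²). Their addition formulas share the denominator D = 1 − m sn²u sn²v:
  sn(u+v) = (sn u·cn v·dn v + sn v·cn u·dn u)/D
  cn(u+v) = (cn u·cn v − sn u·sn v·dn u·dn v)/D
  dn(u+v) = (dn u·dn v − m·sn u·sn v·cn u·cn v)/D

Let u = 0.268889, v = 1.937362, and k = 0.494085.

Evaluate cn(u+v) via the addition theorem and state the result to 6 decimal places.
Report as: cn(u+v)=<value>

sn u = 0.2649094490435736, cn u = 0.9642732931111544, dn u = 0.9913971896790818
sn v = 0.9754388269794557, cn v = -0.220270503746969, dn v = 0.8761988892841952
m = k² = 0.244119987225
D = 1 − m·sn²u·sn²v = 0.9836995980250268
cn(u+v) = (cn u·cn v − sn u·sn v·dn u·dn v)/D = -0.4368655696852247/0.9836995980250268 = -0.4441046540654479

cn(u+v)=-0.444105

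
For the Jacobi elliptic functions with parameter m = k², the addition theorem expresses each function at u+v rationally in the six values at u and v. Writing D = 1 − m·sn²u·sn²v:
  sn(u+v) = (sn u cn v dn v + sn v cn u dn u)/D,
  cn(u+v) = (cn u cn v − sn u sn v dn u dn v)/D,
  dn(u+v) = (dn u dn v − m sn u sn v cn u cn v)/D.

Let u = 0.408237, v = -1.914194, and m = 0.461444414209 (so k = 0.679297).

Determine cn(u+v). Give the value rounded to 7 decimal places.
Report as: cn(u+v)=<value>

sn u = 0.3923572778911105, cn u = 0.9198128975426893, dn u = 0.9638274188594255
sn v = -0.9977447267158447, cn v = -0.06712272573968068, dn v = 0.7352785902532618
m = k² = 0.461444414209
D = 1 − m·sn²u·sn²v = 0.9292833464076601
cn(u+v) = (cn u·cn v − sn u·sn v·dn u·dn v)/D = 0.2156889672343744/0.9292833464076601 = 0.2321024777514472

cn(u+v)=0.2321025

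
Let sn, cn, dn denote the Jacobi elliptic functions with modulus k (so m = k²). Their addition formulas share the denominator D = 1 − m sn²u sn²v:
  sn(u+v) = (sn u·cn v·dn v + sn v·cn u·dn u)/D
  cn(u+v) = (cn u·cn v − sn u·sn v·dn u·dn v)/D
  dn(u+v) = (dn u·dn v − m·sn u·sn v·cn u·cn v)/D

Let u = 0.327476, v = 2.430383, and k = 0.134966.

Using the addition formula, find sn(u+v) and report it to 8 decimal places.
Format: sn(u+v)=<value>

sn(u+v)=0.38757833

sn u = 0.3215553849154, cn u = 0.9468907721759194, dn u = 0.9990578176326431
sn v = 0.6628518590956514, cn v = -0.7487505678752029, dn v = 0.9959901944961194
m = k² = 0.018215821156
D = 1 − m·sn²u·sn²v = 0.9991724518258471
sn(u+v) = (sn u·cn v·dn v + sn v·cn u·dn u)/D = 0.3872575923974245/0.9991724518258471 = 0.387578332138527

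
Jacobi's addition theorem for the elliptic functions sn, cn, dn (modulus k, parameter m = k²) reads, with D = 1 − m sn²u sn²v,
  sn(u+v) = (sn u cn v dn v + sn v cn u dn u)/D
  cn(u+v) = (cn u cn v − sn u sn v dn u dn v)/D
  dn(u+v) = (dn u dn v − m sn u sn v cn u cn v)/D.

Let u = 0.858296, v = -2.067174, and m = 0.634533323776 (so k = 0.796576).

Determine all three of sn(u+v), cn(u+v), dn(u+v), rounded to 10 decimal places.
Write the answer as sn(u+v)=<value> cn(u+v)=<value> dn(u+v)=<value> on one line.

sn u = 0.718210553111776, cn u = 0.6958258412842087, dn u = 0.8201773959359191
sn v = -0.9988744854372704, cn v = -0.04743165970560533, dn v = 0.6057179421156741
m = k² = 0.634533323776
D = 1 − m·sn²u·sn²v = 0.6734273283549445
sn(u+v) = (sn u·cn v·dn v + sn v·cn u·dn u)/D = -0.5906926327449867/0.6734273283549445 = -0.8771438399863234
cn(u+v) = (cn u·cn v − sn u·sn v·dn u·dn v)/D = 0.3233984851480825/0.6734273283549445 = 0.4802277417788847
dn(u+v) = (dn u·dn v − m·sn u·sn v·cn u·cn v)/D = 0.4817721493190715/0.6734273283549445 = 0.7154033242101263

sn(u+v)=-0.8771438400 cn(u+v)=0.4802277418 dn(u+v)=0.7154033242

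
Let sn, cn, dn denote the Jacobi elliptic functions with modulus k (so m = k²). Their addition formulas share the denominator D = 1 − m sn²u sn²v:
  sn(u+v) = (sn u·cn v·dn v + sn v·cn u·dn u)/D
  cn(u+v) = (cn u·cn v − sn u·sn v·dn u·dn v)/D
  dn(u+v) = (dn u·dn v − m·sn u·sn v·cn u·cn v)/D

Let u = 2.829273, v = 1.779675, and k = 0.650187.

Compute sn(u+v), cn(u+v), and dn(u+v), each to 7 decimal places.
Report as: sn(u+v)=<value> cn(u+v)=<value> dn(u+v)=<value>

sn(u+v)=-0.8198232 cn(u+v)=-0.5726167 dn(u+v)=0.8460911

sn u = 0.6674855474658226, cn u = -0.7446227527575632, dn u = 0.9009174825942675
sn v = 0.9999437908775349, cn v = 0.01060259805258904, dn v = 0.7598054933577719
m = k² = 0.422743134969
D = 1 − m·sn²u·sn²v = 0.8116734835656108
sn(u+v) = (sn u·cn v·dn v + sn v·cn u·dn u)/D = -0.6654287433688774/0.8116734835656108 = -0.8198231885630993
cn(u+v) = (cn u·cn v − sn u·sn v·dn u·dn v)/D = -0.4647778301748595/0.8116734835656108 = -0.5726167474797021
dn(u+v) = (dn u·dn v − m·sn u·sn v·cn u·cn v)/D = 0.6867496800820262/0.8116734835656108 = 0.8460910624617115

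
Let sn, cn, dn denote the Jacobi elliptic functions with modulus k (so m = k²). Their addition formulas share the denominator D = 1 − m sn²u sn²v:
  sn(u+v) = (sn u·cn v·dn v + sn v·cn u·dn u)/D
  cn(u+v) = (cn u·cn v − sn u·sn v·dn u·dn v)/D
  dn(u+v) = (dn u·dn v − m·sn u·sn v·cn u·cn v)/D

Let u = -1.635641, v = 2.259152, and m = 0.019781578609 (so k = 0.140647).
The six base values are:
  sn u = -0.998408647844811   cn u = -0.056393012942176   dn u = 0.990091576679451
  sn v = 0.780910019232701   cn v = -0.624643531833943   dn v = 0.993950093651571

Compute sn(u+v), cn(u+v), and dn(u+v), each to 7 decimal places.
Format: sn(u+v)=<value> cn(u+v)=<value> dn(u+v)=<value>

m = k² = 0.019781578609
D = 1 − m·sn²u·sn²v = 0.9879751517557669
sn(u+v) = (sn u·cn v·dn v + sn v·cn u·dn u)/D = 0.576274959935021/0.9879751517557669 = 0.583288920688847
cn(u+v) = (cn u·cn v − sn u·sn v·dn u·dn v)/D = 0.8024973962815832/0.9879751517557669 = 0.8122647567152227
dn(u+v) = (dn u·dn v − m·sn u·sn v·cn u·cn v)/D = 0.984644900497442/0.9879751517557669 = 0.9966292155704458

sn(u+v)=0.5832889 cn(u+v)=0.8122648 dn(u+v)=0.9966292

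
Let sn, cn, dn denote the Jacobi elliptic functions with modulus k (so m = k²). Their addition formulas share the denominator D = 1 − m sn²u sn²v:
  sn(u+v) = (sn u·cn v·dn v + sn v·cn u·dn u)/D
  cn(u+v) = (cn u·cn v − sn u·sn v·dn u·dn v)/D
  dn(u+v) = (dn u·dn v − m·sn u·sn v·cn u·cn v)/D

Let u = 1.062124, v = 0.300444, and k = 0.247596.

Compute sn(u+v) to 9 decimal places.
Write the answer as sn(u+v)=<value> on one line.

sn(u+v)=0.974562978

sn u = 0.8686005582591622, cn u = 0.4955129364525933, dn u = 0.9766003921304093
sn v = 0.2956844586434597, cn v = 0.9552856645615091, dn v = 0.9973165262603389
m = k² = 0.061303779216
D = 1 − m·sn²u·sn²v = 0.9959562485528193
sn(u+v) = (sn u·cn v·dn v + sn v·cn u·dn u)/D = 0.9706220876250235/0.9959562485528193 = 0.9745629780779952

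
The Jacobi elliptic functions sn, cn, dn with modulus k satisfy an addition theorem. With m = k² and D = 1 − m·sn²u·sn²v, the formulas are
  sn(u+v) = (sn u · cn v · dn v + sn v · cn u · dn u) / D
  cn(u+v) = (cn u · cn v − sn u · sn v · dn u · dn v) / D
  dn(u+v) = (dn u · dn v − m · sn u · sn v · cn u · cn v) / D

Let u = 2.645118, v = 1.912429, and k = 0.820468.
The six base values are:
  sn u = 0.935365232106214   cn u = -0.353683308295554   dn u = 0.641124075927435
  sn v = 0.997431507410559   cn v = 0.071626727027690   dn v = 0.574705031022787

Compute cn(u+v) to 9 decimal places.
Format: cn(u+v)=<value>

m = k² = 0.673167739024
D = 1 − m·sn²u·sn²v = 0.4140616736506389
cn(u+v) = (cn u·cn v − sn u·sn v·dn u·dn v)/D = -0.3690900514178131/0.4140616736506389 = -0.8913890729457607

cn(u+v)=-0.891389073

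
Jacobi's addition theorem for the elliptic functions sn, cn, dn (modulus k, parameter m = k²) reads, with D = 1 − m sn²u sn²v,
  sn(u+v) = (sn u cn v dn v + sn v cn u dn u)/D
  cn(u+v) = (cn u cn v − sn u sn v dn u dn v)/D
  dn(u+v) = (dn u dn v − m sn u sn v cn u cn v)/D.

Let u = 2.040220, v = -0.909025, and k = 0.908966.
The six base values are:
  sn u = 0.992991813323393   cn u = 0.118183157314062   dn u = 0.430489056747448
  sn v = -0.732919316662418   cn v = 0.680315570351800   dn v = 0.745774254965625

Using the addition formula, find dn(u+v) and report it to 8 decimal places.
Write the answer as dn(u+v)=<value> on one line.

m = k² = 0.826219189156
D = 1 − m·sn²u·sn²v = 0.5623781987375823
dn(u+v) = (dn u·dn v − m·sn u·sn v·cn u·cn v)/D = 0.3693939410574419/0.5623781987375823 = 0.6568425694428618

dn(u+v)=0.65684257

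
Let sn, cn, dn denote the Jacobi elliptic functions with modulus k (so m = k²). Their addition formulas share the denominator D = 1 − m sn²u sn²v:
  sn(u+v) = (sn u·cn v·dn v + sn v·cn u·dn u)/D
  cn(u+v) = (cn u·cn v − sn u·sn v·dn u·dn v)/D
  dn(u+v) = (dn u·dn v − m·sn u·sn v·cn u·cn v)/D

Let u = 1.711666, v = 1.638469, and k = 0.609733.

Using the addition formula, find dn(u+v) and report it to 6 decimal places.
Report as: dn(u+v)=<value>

dn(u+v)=0.994884

sn u = 0.9993127813988072, cn u = 0.03706703296704308, dn u = 0.7929290470181888
sn v = 0.9954745992664751, cn v = 0.09502800753067926, dn v = 0.7947219077852951
m = k² = 0.371774331289
D = 1 − m·sn²u·sn²v = 0.6320891028752887
dn(u+v) = (dn u·dn v − m·sn u·sn v·cn u·cn v)/D = 0.6288553668046421/0.6320891028752887 = 0.9948840502771891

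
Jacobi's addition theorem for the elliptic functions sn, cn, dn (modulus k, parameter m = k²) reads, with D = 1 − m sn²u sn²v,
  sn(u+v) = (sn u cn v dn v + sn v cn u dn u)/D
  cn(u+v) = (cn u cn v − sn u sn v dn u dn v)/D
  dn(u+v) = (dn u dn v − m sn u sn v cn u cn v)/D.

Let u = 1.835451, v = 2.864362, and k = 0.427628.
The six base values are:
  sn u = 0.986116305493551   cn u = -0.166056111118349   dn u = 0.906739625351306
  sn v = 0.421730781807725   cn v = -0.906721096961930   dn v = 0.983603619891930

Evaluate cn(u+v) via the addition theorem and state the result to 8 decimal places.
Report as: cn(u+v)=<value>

m = k² = 0.182865706384
D = 1 − m·sn²u·sn²v = 0.9683729161616455
cn(u+v) = (cn u·cn v − sn u·sn v·dn u·dn v)/D = -0.2203413814268733/0.9683729161616455 = -0.2275377364954029

cn(u+v)=-0.22753774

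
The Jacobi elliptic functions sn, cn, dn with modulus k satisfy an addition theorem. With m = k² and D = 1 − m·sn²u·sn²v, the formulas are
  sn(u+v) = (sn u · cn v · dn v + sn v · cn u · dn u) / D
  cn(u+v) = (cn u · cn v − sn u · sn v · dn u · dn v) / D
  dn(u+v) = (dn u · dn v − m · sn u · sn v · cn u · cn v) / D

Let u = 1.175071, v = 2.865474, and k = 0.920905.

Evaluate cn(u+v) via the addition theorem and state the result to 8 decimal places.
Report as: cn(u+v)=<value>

sn u = 0.8427321354033696, cn u = 0.5383331198788319, dn u = 0.6306390997436228
sn v = 0.9811982525279668, cn v = -0.1930025627707164, dn v = 0.4283975152299009
m = k² = 0.848066019025
D = 1 − m·sn²u·sn²v = 0.4201411312812167
cn(u+v) = (cn u·cn v − sn u·sn v·dn u·dn v)/D = -0.3272950365763374/0.4201411312812167 = -0.779012127611153

cn(u+v)=-0.77901213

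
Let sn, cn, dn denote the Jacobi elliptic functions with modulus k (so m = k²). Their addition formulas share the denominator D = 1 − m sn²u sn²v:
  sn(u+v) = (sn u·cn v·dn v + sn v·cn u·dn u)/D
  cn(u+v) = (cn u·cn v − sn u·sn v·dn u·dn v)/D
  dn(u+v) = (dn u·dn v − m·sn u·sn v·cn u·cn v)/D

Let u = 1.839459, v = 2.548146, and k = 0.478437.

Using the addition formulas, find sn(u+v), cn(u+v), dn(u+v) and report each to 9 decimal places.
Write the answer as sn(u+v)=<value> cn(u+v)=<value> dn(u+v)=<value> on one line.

sn(u+v)=-0.843782698 cn(u+v)=-0.536684972 dn(u+v)=0.914892804

sn u = 0.989504859555101, cn u = -0.14449959486739, dn u = 0.8808391115537038
sn v = 0.7058912975583725, cn v = -0.7083201790372467, dn v = 0.9412450011290524
m = k² = 0.228901962969
D = 1 − m·sn²u·sn²v = 0.8883236951737376
sn(u+v) = (sn u·cn v·dn v + sn v·cn u·dn u)/D = -0.7495521638642831/0.8883236951737376 = -0.8437826976096662
cn(u+v) = (cn u·cn v − sn u·sn v·dn u·dn v)/D = -0.476749977507597/0.8883236951737376 = -0.5366849720409121
dn(u+v) = (dn u·dn v − m·sn u·sn v·cn u·cn v)/D = 0.8127209565311788/0.8883236951737376 = 0.9148928042184302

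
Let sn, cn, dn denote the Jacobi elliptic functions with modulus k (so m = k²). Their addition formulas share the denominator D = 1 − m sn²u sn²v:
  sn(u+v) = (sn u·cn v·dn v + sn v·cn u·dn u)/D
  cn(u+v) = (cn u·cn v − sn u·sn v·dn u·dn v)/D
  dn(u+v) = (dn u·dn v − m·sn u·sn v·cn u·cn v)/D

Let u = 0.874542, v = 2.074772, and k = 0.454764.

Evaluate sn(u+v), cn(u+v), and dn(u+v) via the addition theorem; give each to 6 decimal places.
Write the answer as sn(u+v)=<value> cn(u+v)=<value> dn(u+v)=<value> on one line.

sn u = 0.7544615240162349, cn u = 0.6563442761075168, dn u = 0.9392981733293415
sn v = 0.9327778900784284, cn v = -0.3604516719073936, dn v = 0.9055714308134825
m = k² = 0.206810295696
D = 1 − m·sn²u·sn²v = 0.8975757399081685
sn(u+v) = (sn u·cn v·dn v + sn v·cn u·dn u)/D = 0.3287929891734368/0.8975757399081685 = 0.3663122503813168
cn(u+v) = (cn u·cn v − sn u·sn v·dn u·dn v)/D = -0.8351870324317138/0.8975757399081685 = -0.9304919855756821
dn(u+v) = (dn u·dn v − m·sn u·sn v·cn u·cn v)/D = 0.8850339072991222/0.8975757399081685 = 0.9860269924292634

sn(u+v)=0.366312 cn(u+v)=-0.930492 dn(u+v)=0.986027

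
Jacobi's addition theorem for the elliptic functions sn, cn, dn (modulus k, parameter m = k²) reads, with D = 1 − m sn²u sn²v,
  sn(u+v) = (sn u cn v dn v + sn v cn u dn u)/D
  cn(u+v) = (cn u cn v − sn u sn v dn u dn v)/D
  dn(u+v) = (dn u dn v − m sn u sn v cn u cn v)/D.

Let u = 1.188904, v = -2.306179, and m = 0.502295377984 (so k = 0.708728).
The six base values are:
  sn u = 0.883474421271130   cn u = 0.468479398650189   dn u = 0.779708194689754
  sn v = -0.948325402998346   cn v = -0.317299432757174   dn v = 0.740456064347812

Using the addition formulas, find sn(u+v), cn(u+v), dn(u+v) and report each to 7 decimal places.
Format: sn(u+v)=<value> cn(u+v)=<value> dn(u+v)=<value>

m = k² = 0.502295377984
D = 1 − m·sn²u·sn²v = 0.6474165599808882
sn(u+v) = (sn u·cn v·dn v + sn v·cn u·dn u)/D = -0.5539707095946549/0.6474165599808882 = -0.8556634844357521
cn(u+v) = (cn u·cn v − sn u·sn v·dn u·dn v)/D = 0.3350591814123014/0.6474165599808882 = 0.5175326090240762
dn(u+v) = (dn u·dn v − m·sn u·sn v·cn u·cn v)/D = 0.5147834640462384/0.6474165599808882 = 0.7951348418728042

sn(u+v)=-0.8556635 cn(u+v)=0.5175326 dn(u+v)=0.7951348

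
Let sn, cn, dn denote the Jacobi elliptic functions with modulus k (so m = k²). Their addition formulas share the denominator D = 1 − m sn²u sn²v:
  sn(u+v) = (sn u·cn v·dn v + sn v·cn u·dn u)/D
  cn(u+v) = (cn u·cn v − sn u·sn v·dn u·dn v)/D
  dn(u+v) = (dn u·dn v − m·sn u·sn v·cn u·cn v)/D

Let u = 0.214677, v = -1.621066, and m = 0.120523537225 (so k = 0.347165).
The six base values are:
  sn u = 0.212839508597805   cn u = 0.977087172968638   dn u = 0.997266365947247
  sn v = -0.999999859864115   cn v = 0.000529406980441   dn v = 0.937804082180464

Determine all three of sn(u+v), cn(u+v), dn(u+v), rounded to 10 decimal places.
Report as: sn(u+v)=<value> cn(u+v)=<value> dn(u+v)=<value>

m = k² = 0.120523537225
D = 1 − m·sn²u·sn²v = 0.9945402061798549
sn(u+v) = (sn u·cn v·dn v + sn v·cn u·dn u)/D = -0.9743103670843707/0.9945402061798549 = -0.979659103805175
cn(u+v) = (cn u·cn v − sn u·sn v·dn u·dn v)/D = 0.1995733707191097/0.9945402061798549 = 0.2006689819868563
dn(u+v) = (dn u·dn v − m·sn u·sn v·cn u·cn v)/D = 0.9352537382766095/0.9945402061798549 = 0.9403880632126762

sn(u+v)=-0.9796591038 cn(u+v)=0.2006689820 dn(u+v)=0.9403880632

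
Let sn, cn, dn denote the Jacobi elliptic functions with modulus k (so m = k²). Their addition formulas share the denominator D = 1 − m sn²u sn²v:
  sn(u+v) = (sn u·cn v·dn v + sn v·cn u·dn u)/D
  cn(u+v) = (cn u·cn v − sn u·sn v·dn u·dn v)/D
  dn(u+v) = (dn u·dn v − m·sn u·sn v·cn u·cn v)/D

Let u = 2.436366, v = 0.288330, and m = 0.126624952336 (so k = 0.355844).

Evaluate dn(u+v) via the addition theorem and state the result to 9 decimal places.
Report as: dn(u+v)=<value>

dn(u+v)=0.984175312

sn u = 0.7191356018625554, cn u = -0.694869761994131, dn u = 0.9667032349143734
sn v = 0.283874772273274, cn v = 0.9588613631108497, dn v = 0.9948848891248958
m = k² = 0.126624952336
D = 1 − m·sn²u·sn²v = 0.9947229103544374
dn(u+v) = (dn u·dn v − m·sn u·sn v·cn u·cn v)/D = 0.978981730756601/0.9947229103544374 = 0.9841753121055315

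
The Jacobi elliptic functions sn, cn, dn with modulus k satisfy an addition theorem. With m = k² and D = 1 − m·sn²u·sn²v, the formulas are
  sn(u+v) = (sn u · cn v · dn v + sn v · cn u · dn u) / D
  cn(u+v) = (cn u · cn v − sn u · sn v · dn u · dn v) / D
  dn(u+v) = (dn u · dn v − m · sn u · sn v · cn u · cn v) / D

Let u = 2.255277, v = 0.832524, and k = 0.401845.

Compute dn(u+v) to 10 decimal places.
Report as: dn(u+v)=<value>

dn(u+v)=0.9970124706

sn u = 0.8428991252066752, cn u = -0.5380716167257122, dn u = 0.9408890928051027
sn v = 0.7304945949543093, cn v = 0.6829184773767214, dn v = 0.9559450718642611
m = k² = 0.161479404025
D = 1 − m·sn²u·sn²v = 0.9387787267162953
dn(u+v) = (dn u·dn v − m·sn u·sn v·cn u·cn v)/D = 0.9359740976296004/0.9387787267162953 = 0.9970124705568212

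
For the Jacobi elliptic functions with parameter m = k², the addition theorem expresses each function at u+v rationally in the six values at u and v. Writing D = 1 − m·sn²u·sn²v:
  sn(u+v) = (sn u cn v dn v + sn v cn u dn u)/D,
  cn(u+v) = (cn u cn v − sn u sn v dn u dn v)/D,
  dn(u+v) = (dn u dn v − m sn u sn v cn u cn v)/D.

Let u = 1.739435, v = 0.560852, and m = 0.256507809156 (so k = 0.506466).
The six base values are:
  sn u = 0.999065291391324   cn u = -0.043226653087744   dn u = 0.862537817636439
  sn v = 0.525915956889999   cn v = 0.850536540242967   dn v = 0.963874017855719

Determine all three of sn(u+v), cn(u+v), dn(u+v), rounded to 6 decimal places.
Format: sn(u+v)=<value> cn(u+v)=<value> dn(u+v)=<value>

sn(u+v)=0.860361 cn(u+v)=-0.509685 dn(u+v)=0.900071

m = k² = 0.256507809156
D = 1 − m·sn²u·sn²v = 0.9291856896271408
sn(u+v) = (sn u·cn v·dn v + sn v·cn u·dn u)/D = 0.799435210653151/0.9291856896271408 = 0.8603610877541006
cn(u+v) = (cn u·cn v − sn u·sn v·dn u·dn v)/D = -0.473592007719532/0.9291856896271408 = -0.5096849994639638
dn(u+v) = (dn u·dn v − m·sn u·sn v·cn u·cn v)/D = 0.8363329257718835/0.9291856896271408 = 0.9000708201904005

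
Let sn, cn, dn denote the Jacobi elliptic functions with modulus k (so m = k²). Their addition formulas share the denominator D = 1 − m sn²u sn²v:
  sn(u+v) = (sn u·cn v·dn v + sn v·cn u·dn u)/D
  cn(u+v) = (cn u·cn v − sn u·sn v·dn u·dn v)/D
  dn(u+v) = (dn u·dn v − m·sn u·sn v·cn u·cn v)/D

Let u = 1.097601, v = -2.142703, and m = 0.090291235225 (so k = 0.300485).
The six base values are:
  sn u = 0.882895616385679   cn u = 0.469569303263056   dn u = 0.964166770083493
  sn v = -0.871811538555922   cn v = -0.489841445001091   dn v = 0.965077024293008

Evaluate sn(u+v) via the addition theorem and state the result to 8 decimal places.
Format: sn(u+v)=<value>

m = k² = 0.090291235225
D = 1 − m·sn²u·sn²v = 0.946505449720737
sn(u+v) = (sn u·cn v·dn v + sn v·cn u·dn u)/D = -0.8120820903092642/0.946505449720737 = -0.8579793075136186

sn(u+v)=-0.85797931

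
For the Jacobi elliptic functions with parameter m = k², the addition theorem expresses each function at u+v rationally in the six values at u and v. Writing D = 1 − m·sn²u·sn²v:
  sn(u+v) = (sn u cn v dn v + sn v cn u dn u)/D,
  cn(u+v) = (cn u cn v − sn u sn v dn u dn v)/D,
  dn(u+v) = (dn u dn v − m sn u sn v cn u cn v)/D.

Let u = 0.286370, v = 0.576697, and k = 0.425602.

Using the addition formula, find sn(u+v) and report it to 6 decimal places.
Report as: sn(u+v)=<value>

sn u = 0.2818032713424285, cn u = 0.9594722071330183, dn u = 0.9927816211509062
sn v = 0.5407191854603583, cn v = 0.8412031636145258, dn v = 0.9731596200423344
m = k² = 0.181137062404
D = 1 − m·sn²u·sn²v = 0.9957942549793631
sn(u+v) = (sn u·cn v·dn v + sn v·cn u·dn u)/D = 0.7457512882725126/0.9957942549793631 = 0.7489009748183048

sn(u+v)=0.748901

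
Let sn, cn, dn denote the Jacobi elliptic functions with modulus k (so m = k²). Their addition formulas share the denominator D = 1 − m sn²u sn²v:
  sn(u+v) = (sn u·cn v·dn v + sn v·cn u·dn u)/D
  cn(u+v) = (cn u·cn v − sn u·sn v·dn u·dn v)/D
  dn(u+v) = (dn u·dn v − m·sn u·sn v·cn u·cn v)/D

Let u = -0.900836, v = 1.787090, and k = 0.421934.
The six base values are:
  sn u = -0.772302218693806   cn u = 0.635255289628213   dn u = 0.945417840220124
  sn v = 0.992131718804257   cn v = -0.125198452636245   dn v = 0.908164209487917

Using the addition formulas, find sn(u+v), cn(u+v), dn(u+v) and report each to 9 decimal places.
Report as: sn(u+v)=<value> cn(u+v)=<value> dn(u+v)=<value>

m = k² = 0.178028300356
D = 1 − m·sn²u·sn²v = 0.8954793072700662
sn(u+v) = (sn u·cn v·dn v + sn v·cn u·dn u)/D = 0.6836674827405111/0.8954793072700662 = 0.7634654170007805
cn(u+v) = (cn u·cn v − sn u·sn v·dn u·dn v)/D = 0.5783441560110472/0.8954793072700662 = 0.6458487106465603
dn(u+v) = (dn u·dn v − m·sn u·sn v·cn u·cn v)/D = 0.8477455654437001/0.8954793072700662 = 0.9466947572782158

sn(u+v)=0.763465417 cn(u+v)=0.645848711 dn(u+v)=0.946694757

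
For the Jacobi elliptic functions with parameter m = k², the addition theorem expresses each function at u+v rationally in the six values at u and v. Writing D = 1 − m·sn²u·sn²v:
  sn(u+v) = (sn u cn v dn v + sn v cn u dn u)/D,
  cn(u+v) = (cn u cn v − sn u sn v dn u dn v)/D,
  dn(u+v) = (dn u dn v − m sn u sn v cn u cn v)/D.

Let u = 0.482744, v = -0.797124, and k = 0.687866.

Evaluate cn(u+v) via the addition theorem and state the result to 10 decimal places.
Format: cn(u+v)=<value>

sn u = 0.4567287203589669, cn u = 0.8896060229108505, dn u = 0.9493673517269277
sn v = -0.6905386525887605, cn v = 0.7232954923687131, dn v = 0.8799868420804371
m = k² = 0.473159633956
D = 1 − m·sn²u·sn²v = 0.9529347556895623
cn(u+v) = (cn u·cn v − sn u·sn v·dn u·dn v)/D = 0.9069335662251279/0.9529347556895623 = 0.9517268216005544

cn(u+v)=0.9517268216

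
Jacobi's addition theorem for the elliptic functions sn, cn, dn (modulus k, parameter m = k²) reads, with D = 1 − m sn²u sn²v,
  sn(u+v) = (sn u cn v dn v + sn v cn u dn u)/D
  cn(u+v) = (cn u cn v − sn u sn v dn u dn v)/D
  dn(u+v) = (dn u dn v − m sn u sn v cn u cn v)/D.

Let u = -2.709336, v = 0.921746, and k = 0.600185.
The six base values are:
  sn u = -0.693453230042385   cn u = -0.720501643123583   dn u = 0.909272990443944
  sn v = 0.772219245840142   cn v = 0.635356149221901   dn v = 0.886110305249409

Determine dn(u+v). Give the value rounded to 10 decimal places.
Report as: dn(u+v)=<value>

dn(u+v)=0.8000551304

m = k² = 0.360222034225
D = 1 − m·sn²u·sn²v = 0.896703437883203
dn(u+v) = (dn u·dn v − m·sn u·sn v·cn u·cn v)/D = 0.7174121859327994/0.896703437883203 = 0.8000551304078343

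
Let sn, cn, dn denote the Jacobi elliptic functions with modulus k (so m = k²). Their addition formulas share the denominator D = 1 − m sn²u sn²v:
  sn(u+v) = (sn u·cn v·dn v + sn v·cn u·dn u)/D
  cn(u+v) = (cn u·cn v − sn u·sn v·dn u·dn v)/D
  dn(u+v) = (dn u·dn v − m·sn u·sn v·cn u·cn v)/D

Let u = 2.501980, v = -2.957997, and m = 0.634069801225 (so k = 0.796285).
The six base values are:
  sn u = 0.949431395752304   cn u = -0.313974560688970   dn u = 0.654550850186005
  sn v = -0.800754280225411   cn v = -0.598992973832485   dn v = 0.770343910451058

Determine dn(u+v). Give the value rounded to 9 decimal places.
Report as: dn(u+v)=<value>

m = k² = 0.634069801225
D = 1 − m·sn²u·sn²v = 0.6335094466300596
dn(u+v) = (dn u·dn v − m·sn u·sn v·cn u·cn v)/D = 0.5948893454541531/0.6335094466300596 = 0.9390378448477047

dn(u+v)=0.939037845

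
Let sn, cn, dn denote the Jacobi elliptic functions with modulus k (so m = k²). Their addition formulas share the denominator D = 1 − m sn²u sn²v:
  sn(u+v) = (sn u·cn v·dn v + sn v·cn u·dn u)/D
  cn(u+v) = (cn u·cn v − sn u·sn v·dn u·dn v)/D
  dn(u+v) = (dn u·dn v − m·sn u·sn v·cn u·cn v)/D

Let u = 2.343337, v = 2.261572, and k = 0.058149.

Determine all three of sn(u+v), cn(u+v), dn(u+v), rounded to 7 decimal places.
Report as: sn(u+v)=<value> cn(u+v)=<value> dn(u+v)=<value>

sn(u+v)=-0.9938144 cn(u+v)=-0.1110537 dn(u+v)=0.9983288

sn u = 0.7178170322865315, cn u = -0.6962317919768938, dn u = 0.9991284921364038
sn v = 0.7722340164884437, cn v = -0.6353381963790041, dn v = 0.9989912780807665
m = k² = 0.003381306201
D = 1 − m·sn²u·sn²v = 0.998961013570199
sn(u+v) = (sn u·cn v·dn v + sn v·cn u·dn u)/D = -0.9927818479027282/0.998961013570199 = -0.9938144075859508
cn(u+v) = (cn u·cn v − sn u·sn v·dn u·dn v)/D = -0.1109383121741245/0.998961013570199 = -0.1110536954566832
dn(u+v) = (dn u·dn v − m·sn u·sn v·cn u·cn v)/D = 0.9972915510647947/0.998961013570199 = 0.9983288011416603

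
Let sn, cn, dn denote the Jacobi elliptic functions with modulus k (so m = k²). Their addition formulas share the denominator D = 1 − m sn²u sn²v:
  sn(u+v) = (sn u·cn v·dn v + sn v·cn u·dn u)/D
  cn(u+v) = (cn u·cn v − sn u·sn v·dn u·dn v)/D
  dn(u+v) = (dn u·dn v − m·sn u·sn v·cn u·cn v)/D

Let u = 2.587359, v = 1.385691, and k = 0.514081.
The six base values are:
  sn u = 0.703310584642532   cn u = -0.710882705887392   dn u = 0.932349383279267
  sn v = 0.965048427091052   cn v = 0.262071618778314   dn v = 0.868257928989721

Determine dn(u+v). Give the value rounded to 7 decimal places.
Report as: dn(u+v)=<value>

dn(u+v)=0.9597881

m = k² = 0.264279274561
D = 1 − m·sn²u·sn²v = 0.8782537403669473
dn(u+v) = (dn u·dn v − m·sn u·sn v·cn u·cn v)/D = 0.8429375024131376/0.8782537403669473 = 0.9597881155176703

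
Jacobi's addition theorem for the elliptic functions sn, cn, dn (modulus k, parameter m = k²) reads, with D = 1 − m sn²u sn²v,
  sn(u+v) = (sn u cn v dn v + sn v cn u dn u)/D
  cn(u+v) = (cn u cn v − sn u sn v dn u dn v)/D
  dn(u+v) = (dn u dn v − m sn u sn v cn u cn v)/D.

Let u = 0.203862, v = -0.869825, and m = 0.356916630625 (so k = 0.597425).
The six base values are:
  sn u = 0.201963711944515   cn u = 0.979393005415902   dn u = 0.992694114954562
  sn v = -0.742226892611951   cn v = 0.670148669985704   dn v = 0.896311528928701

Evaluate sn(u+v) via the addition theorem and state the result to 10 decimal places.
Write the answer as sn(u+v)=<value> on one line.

m = k² = 0.356916630625
D = 1 − m·sn²u·sn²v = 0.9919797696051868
sn(u+v) = (sn u·cn v·dn v + sn v·cn u·dn u)/D = -0.600309023787714/0.9919797696051868 = -0.6051625670013816

sn(u+v)=-0.6051625670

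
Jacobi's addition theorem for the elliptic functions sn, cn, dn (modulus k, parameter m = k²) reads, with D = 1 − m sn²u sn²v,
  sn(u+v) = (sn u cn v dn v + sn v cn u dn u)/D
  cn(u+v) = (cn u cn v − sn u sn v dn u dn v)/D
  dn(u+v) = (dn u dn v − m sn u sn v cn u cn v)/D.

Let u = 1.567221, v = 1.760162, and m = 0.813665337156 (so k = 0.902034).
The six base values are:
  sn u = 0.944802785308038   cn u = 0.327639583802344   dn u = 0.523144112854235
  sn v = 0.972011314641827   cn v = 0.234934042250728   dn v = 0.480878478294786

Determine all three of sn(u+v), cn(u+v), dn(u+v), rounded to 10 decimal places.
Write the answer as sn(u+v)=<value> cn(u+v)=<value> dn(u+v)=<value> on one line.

m = k² = 0.813665337156
D = 1 − m·sn²u·sn²v = 0.3137682850418356
sn(u+v) = (sn u·cn v·dn v + sn v·cn u·dn u)/D = 0.2733442172223588/0.3137682850418356 = 0.8711658579066177
cn(u+v) = (cn u·cn v − sn u·sn v·dn u·dn v)/D = -0.1540567285424122/0.3137682850418356 = -0.4909888471419964
dn(u+v) = (dn u·dn v − m·sn u·sn v·cn u·cn v)/D = 0.1940511633458712/0.3137682850418356 = 0.6184537207767757

sn(u+v)=0.8711658579 cn(u+v)=-0.4909888471 dn(u+v)=0.6184537208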